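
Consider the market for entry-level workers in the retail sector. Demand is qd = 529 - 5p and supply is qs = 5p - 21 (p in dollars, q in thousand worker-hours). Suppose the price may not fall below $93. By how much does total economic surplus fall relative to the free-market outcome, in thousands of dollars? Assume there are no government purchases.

In a free market, 529 - 5p = 5p - 21 gives the equilibrium p* = 55, q* = 254.
Because the floor (93) lies above the market-clearing price, it is binding.
At p = 93: qd = 529 - 5·93 = 64 and qs = 5·93 - 21 = 444.
Quantity traded falls to 64. At q = 64 the demand price is (529 - 64)/5 = 93 and the supply price is (21 + 64)/5 = 17.
Deadweight loss = ½ · (93 - 17) · (254 - 64) = ½ · 76 · 190 = 7220.

7220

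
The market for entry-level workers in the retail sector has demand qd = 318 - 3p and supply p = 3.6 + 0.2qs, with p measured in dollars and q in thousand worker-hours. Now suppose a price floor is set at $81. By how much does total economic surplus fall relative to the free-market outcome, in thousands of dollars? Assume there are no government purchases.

Rearranging supply gives qs = 5p - 18. Without the control the market clears where 318 - 3p = 5p - 18, i.e. p* = 42 and q* = 192.
Because the floor (81) lies above the market-clearing price, it is binding.
At p = 81: qd = 318 - 3·81 = 75 and qs = 5·81 - 18 = 387.
Quantity traded falls to 75. At q = 75 the demand price is (318 - 75)/3 = 81 and the supply price is (18 + 75)/5 = 18.6.
Deadweight loss = ½ · (81 - 18.6) · (192 - 75) = ½ · 62.4 · 117 = 3650.4.

3650.4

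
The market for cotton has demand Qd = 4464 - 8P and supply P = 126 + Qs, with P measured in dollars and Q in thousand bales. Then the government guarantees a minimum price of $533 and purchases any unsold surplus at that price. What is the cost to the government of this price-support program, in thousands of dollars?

110331

Rearranging supply gives Qs = P - 126. Setting quantity demanded equal to quantity supplied, 4464 - 8P = P - 126, gives P* = 510 and Q* = 384.
Since 533 > 510, the floor is binding.
At P = 533: Qd = 4464 - 8·533 = 200 and Qs = 533 - 126 = 407.
Surplus = Qs - Qd = 207.
Government expenditure = surplus × support price = 207 × 533 = 110331.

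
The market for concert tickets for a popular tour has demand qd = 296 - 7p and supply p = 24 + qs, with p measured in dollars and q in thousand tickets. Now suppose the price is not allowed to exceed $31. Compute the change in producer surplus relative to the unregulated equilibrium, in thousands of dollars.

-103.5

Rearranging supply gives qs = p - 24. In a free market, 296 - 7p = p - 24 gives the equilibrium p* = 40, q* = 16.
The ceiling of 31 is below the equilibrium price 40, so it binds.
At p = 31: qd = 296 - 7·31 = 79 and qs = 31 - 24 = 7.
Producer surplus without the control is ½ · (40 - 24) · 16 = 128.
With the ceiling, producers sell 7 units at 31, so PS = ½ · (31 - 24) · 7 = 24.5.
Change in producer surplus = 24.5 - 128 = -103.5.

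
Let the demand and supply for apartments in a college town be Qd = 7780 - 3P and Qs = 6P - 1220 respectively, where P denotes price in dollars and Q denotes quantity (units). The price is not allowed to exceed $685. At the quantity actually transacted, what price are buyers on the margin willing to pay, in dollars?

Equilibrium: 7780 - 3P = 6P - 1220, so 9000 = 9P and P* = 1000, Q* = 4780.
The ceiling of 685 is below the equilibrium price 1000, so it binds.
At P = 685: Qd = 7780 - 3·685 = 5725 and Qs = 6·685 - 1220 = 2890.
Only 2890 units reach the market. On the demand curve, the marginal buyer's willingness to pay at Q = 2890 is (7780 - 2890)/3 = 1630.

1630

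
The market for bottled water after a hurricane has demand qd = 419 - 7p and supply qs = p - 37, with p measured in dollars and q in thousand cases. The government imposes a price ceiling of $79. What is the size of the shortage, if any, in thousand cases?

Equilibrium: 419 - 7p = p - 37, so 456 = 8p and p* = 57, q* = 20.
Since 79 is above p* = 57, the ceiling does not bind and the free-market outcome prevails.
Since the control does not bind, there is no shortage.

0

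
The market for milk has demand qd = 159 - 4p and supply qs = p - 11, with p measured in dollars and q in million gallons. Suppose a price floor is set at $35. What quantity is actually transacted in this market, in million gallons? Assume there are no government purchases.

19

Setting quantity demanded equal to quantity supplied, 159 - 4p = p - 11, gives p* = 34 and q* = 23.
The floor of 35 is above the equilibrium price 34, so it binds.
At p = 35: qd = 159 - 4·35 = 19 and qs = 35 - 11 = 24.
The quantity actually transacted is the short side, demand: 19.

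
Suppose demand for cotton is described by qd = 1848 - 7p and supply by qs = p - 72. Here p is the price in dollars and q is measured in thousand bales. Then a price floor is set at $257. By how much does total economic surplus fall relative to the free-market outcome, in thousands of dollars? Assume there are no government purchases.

Without the control the market clears where 1848 - 7p = p - 72, i.e. p* = 240 and q* = 168.
Because the floor (257) lies above the market-clearing price, it is binding.
At p = 257: qd = 1848 - 7·257 = 49 and qs = 257 - 72 = 185.
Quantity traded falls to 49. At q = 49 the demand price is (1848 - 49)/7 = 257 and the supply price is 72 + 49 = 121.
Deadweight loss = ½ · (257 - 121) · (168 - 49) = ½ · 136 · 119 = 8092.

8092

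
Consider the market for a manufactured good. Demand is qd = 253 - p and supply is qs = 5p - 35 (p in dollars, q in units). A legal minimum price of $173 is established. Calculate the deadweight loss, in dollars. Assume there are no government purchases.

Setting quantity demanded equal to quantity supplied, 253 - p = 5p - 35, gives p* = 48 and q* = 205.
Since 173 > 48, the floor is binding.
At p = 173: qd = 253 - 173 = 80 and qs = 5·173 - 35 = 830.
Quantity traded falls to 80. At q = 80 the demand price is 253 - 80 = 173 and the supply price is (35 + 80)/5 = 23.
Deadweight loss = ½ · (173 - 23) · (205 - 80) = ½ · 150 · 125 = 9375.

9375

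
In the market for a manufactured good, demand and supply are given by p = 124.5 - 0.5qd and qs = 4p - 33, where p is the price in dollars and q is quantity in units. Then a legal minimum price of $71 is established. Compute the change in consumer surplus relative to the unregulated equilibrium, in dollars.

-3144

Rearranging demand gives qd = 249 - 2p. Setting quantity demanded equal to quantity supplied, 249 - 2p = 4p - 33, gives p* = 47 and q* = 155.
Since 71 > 47, the floor is binding.
At p = 71: qd = 249 - 2·71 = 107 and qs = 4·71 - 33 = 251.
Consumer surplus without the control is ½ · (124.5 - 47) · 155 = 6006.25.
With the floor, consumers buy 107 units at 71, so CS = ½ · (124.5 - 71) · 107 = 2862.25.
Change in consumer surplus = 2862.25 - 6006.25 = -3144.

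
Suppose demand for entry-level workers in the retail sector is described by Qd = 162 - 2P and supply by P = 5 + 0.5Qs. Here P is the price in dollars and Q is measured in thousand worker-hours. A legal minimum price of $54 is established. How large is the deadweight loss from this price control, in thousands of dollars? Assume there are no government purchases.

Rearranging supply gives Qs = 2P - 10. Without the control the market clears where 162 - 2P = 2P - 10, i.e. P* = 43 and Q* = 76.
The floor of 54 is above the equilibrium price 43, so it binds.
At P = 54: Qd = 162 - 2·54 = 54 and Qs = 2·54 - 10 = 98.
Quantity traded falls to 54. At Q = 54 the demand price is (162 - 54)/2 = 54 and the supply price is (10 + 54)/2 = 32.
Deadweight loss = ½ · (54 - 32) · (76 - 54) = ½ · 22 · 22 = 242.

242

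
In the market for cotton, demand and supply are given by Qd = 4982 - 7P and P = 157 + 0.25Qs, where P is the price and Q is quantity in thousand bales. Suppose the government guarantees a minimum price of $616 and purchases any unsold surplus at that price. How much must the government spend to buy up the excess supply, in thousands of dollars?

Rearranging supply gives Qs = 4P - 628. In a free market, 4982 - 7P = 4P - 628 gives the equilibrium P* = 510, Q* = 1412.
Since 616 > 510, the floor is binding.
At P = 616: Qd = 4982 - 7·616 = 670 and Qs = 4·616 - 628 = 1836.
Surplus = Qs - Qd = 1166.
Government expenditure = surplus × support price = 1166 × 616 = 718256.

718256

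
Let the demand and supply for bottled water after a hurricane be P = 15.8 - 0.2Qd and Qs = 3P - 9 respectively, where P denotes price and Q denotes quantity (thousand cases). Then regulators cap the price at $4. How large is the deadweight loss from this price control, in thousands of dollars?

Rearranging demand gives Qd = 79 - 5P. Setting quantity demanded equal to quantity supplied, 79 - 5P = 3P - 9, gives P* = 11 and Q* = 24.
Since 4 < 11, the ceiling is binding.
At P = 4: Qd = 79 - 5·4 = 59 and Qs = 3·4 - 9 = 3.
Quantity traded falls to 3. At Q = 3 the demand price is (79 - 3)/5 = 15.2 and the supply price is (9 + 3)/3 = 4.
Deadweight loss = ½ · (15.2 - 4) · (24 - 3) = ½ · 11.2 · 21 = 117.6.

117.6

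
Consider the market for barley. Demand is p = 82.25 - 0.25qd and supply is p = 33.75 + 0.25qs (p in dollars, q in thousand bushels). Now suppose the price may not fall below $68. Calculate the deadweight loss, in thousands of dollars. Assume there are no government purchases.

Rearranging demand gives qd = 329 - 4p; rearranging supply gives qs = 4p - 135. Equilibrium: 329 - 4p = 4p - 135, so 464 = 8p and p* = 58, q* = 97.
Since 68 > 58, the floor is binding.
At p = 68: qd = 329 - 4·68 = 57 and qs = 4·68 - 135 = 137.
Quantity traded falls to 57. At q = 57 the demand price is (329 - 57)/4 = 68 and the supply price is (135 + 57)/4 = 48.
Deadweight loss = ½ · (68 - 48) · (97 - 57) = ½ · 20 · 40 = 400.

400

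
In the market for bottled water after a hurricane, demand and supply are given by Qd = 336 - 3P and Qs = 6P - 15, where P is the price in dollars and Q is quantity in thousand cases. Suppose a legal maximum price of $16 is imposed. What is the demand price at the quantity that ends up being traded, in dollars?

85

Equilibrium: 336 - 3P = 6P - 15, so 351 = 9P and P* = 39, Q* = 219.
Because the ceiling (16) lies below the market-clearing price, it is binding.
At P = 16: Qd = 336 - 3·16 = 288 and Qs = 6·16 - 15 = 81.
Only 81 units reach the market. On the demand curve, the marginal buyer's willingness to pay at Q = 81 is (336 - 81)/3 = 85.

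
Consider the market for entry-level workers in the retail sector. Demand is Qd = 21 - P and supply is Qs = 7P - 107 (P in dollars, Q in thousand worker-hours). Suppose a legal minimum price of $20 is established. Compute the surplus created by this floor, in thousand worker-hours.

Setting quantity demanded equal to quantity supplied, 21 - P = 7P - 107, gives P* = 16 and Q* = 5.
The floor of 20 is above the equilibrium price 16, so it binds.
At P = 20: Qd = 21 - 20 = 1 and Qs = 7·20 - 107 = 33.
Surplus = Qs - Qd = 33 - 1 = 32.

32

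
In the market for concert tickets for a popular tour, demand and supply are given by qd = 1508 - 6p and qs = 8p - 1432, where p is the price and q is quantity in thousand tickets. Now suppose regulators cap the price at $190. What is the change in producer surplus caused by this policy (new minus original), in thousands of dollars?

Without the control the market clears where 1508 - 6p = 8p - 1432, i.e. p* = 210 and q* = 248.
Since 190 < 210, the ceiling is binding.
At p = 190: qd = 1508 - 6·190 = 368 and qs = 8·190 - 1432 = 88.
Producer surplus without the control is ½ · (210 - 179) · 248 = 3844.
With the ceiling, producers sell 88 units at 190, so PS = ½ · (190 - 179) · 88 = 484.
Change in producer surplus = 484 - 3844 = -3360.

-3360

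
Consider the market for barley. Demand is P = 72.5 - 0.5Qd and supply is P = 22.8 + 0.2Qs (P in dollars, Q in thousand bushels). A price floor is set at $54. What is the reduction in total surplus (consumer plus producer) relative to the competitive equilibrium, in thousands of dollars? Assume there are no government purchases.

404.6

Rearranging demand gives Qd = 145 - 2P; rearranging supply gives Qs = 5P - 114. In a free market, 145 - 2P = 5P - 114 gives the equilibrium P* = 37, Q* = 71.
Because the floor (54) lies above the market-clearing price, it is binding.
At P = 54: Qd = 145 - 2·54 = 37 and Qs = 5·54 - 114 = 156.
Quantity traded falls to 37. At Q = 37 the demand price is (145 - 37)/2 = 54 and the supply price is (114 + 37)/5 = 30.2.
Deadweight loss = ½ · (54 - 30.2) · (71 - 37) = ½ · 23.8 · 34 = 404.6.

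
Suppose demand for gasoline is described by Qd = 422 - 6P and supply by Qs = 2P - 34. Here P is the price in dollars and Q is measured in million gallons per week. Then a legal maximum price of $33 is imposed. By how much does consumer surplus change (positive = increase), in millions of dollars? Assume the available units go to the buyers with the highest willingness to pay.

576

Equilibrium: 422 - 6P = 2P - 34, so 456 = 8P and P* = 57, Q* = 80.
Since 33 < 57, the ceiling is binding.
At P = 33: Qd = 422 - 6·33 = 224 and Qs = 2·33 - 34 = 32.
Consumer surplus without the control is ½ · (211/3 - 57) · 80 = 1600/3.
With the ceiling, 32 units are sold at 33 (assume they go to the highest-value buyers). The demand price at Q = 32 is 65, so CS = ½ · [(211/3 - 33) + (65 - 33)] · 32 = 3328/3.
Change in consumer surplus = 3328/3 - 1600/3 = 576.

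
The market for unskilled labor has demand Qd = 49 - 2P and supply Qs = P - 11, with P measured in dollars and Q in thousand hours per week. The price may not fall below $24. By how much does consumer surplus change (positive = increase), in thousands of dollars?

-20

In a free market, 49 - 2P = P - 11 gives the equilibrium P* = 20, Q* = 9.
Since 24 > 20, the floor is binding.
At P = 24: Qd = 49 - 2·24 = 1 and Qs = 24 - 11 = 13.
Consumer surplus without the control is ½ · (24.5 - 20) · 9 = 20.25.
With the floor, consumers buy 1 units at 24, so CS = ½ · (24.5 - 24) · 1 = 0.25.
Change in consumer surplus = 0.25 - 20.25 = -20.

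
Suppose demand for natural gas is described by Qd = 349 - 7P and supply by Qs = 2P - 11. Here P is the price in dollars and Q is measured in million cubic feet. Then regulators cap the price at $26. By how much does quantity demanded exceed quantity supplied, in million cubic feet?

126

Setting quantity demanded equal to quantity supplied, 349 - 7P = 2P - 11, gives P* = 40 and Q* = 69.
Since 26 < 40, the ceiling is binding.
At P = 26: Qd = 349 - 7·26 = 167 and Qs = 2·26 - 11 = 41.
Shortage = Qd - Qs = 167 - 41 = 126.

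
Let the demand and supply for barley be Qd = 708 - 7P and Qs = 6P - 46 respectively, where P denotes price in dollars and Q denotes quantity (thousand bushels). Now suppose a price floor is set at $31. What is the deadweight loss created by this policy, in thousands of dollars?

Setting quantity demanded equal to quantity supplied, 708 - 7P = 6P - 46, gives P* = 58 and Q* = 302.
Since 31 is below P* = 58, the floor does not bind and the free-market outcome prevails.
Since the control does not bind, no trades are prevented and deadweight loss is zero.

0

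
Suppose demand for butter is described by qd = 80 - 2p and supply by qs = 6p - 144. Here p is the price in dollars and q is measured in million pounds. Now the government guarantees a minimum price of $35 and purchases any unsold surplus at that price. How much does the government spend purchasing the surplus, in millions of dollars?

In a free market, 80 - 2p = 6p - 144 gives the equilibrium p* = 28, q* = 24.
The floor of 35 is above the equilibrium price 28, so it binds.
At p = 35: qd = 80 - 2·35 = 10 and qs = 6·35 - 144 = 66.
Surplus = qs - qd = 56.
Government expenditure = surplus × support price = 56 × 35 = 1960.

1960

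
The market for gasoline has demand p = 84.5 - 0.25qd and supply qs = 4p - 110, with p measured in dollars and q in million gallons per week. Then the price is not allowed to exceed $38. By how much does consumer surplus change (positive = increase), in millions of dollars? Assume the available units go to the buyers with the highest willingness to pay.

108

Rearranging demand gives qd = 338 - 4p. In a free market, 338 - 4p = 4p - 110 gives the equilibrium p* = 56, q* = 114.
Because the ceiling (38) lies below the market-clearing price, it is binding.
At p = 38: qd = 338 - 4·38 = 186 and qs = 4·38 - 110 = 42.
Consumer surplus without the control is ½ · (84.5 - 56) · 114 = 1624.5.
With the ceiling, 42 units are sold at 38 (assume they go to the highest-value buyers). The demand price at q = 42 is 74, so CS = ½ · [(84.5 - 38) + (74 - 38)] · 42 = 1732.5.
Change in consumer surplus = 1732.5 - 1624.5 = 108.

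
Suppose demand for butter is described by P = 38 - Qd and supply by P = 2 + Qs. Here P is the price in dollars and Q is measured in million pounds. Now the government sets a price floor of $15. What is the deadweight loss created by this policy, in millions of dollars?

Rearranging demand gives Qd = 38 - P; rearranging supply gives Qs = P - 2. Equilibrium: 38 - P = P - 2, so 40 = 2P and P* = 20, Q* = 18.
Since 15 is below P* = 20, the floor does not bind and the free-market outcome prevails.
Since the control does not bind, no trades are prevented and deadweight loss is zero.

0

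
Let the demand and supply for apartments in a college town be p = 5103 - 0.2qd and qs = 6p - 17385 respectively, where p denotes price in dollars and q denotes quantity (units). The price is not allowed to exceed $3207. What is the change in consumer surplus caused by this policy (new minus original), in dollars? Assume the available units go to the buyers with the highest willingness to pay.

Rearranging demand gives qd = 25515 - 5p. Setting quantity demanded equal to quantity supplied, 25515 - 5p = 6p - 17385, gives p* = 3900 and q* = 6015.
Since 3207 < 3900, the ceiling is binding.
At p = 3207: qd = 25515 - 5·3207 = 9480 and qs = 6·3207 - 17385 = 1857.
Consumer surplus without the control is ½ · (5103 - 3900) · 6015 = 3618022.5.
With the ceiling, 1857 units are sold at 3207 (assume they go to the highest-value buyers). The demand price at q = 1857 is 4731.6, so CS = ½ · [(5103 - 3207) + (4731.6 - 3207)] · 1857 = 3176027.1.
Change in consumer surplus = 3176027.1 - 3618022.5 = -441995.4.

-441995.4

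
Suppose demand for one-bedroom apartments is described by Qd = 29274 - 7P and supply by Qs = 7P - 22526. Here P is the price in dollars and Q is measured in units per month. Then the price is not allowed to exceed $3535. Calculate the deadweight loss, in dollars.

Without the control the market clears where 29274 - 7P = 7P - 22526, i.e. P* = 3700 and Q* = 3374.
Since 3535 < 3700, the ceiling is binding.
At P = 3535: Qd = 29274 - 7·3535 = 4529 and Qs = 7·3535 - 22526 = 2219.
Quantity traded falls to 2219. At Q = 2219 the demand price is (29274 - 2219)/7 = 3865 and the supply price is (22526 + 2219)/7 = 3535.
Deadweight loss = ½ · (3865 - 3535) · (3374 - 2219) = ½ · 330 · 1155 = 190575.

190575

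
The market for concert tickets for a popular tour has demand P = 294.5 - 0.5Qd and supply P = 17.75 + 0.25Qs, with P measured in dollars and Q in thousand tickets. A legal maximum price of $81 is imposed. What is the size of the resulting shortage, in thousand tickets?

174

Rearranging demand gives Qd = 589 - 2P; rearranging supply gives Qs = 4P - 71. Equilibrium: 589 - 2P = 4P - 71, so 660 = 6P and P* = 110, Q* = 369.
Because the ceiling (81) lies below the market-clearing price, it is binding.
At P = 81: Qd = 589 - 2·81 = 427 and Qs = 4·81 - 71 = 253.
Shortage = Qd - Qs = 427 - 253 = 174.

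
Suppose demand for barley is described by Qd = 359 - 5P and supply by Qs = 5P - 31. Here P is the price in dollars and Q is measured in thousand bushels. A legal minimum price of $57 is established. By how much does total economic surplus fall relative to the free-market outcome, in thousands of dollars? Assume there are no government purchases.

In a free market, 359 - 5P = 5P - 31 gives the equilibrium P* = 39, Q* = 164.
The floor of 57 is above the equilibrium price 39, so it binds.
At P = 57: Qd = 359 - 5·57 = 74 and Qs = 5·57 - 31 = 254.
Quantity traded falls to 74. At Q = 74 the demand price is (359 - 74)/5 = 57 and the supply price is (31 + 74)/5 = 21.
Deadweight loss = ½ · (57 - 21) · (164 - 74) = ½ · 36 · 90 = 1620.

1620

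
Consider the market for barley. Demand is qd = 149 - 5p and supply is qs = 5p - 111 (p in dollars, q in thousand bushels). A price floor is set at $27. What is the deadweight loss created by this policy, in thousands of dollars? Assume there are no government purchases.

In a free market, 149 - 5p = 5p - 111 gives the equilibrium p* = 26, q* = 19.
Because the floor (27) lies above the market-clearing price, it is binding.
At p = 27: qd = 149 - 5·27 = 14 and qs = 5·27 - 111 = 24.
Quantity traded falls to 14. At q = 14 the demand price is (149 - 14)/5 = 27 and the supply price is (111 + 14)/5 = 25.
Deadweight loss = ½ · (27 - 25) · (19 - 14) = ½ · 2 · 5 = 5.

5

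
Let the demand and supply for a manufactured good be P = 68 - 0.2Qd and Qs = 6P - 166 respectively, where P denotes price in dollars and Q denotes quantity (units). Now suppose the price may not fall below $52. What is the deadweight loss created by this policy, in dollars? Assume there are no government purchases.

Rearranging demand gives Qd = 340 - 5P. In a free market, 340 - 5P = 6P - 166 gives the equilibrium P* = 46, Q* = 110.
The floor of 52 is above the equilibrium price 46, so it binds.
At P = 52: Qd = 340 - 5·52 = 80 and Qs = 6·52 - 166 = 146.
Quantity traded falls to 80. At Q = 80 the demand price is (340 - 80)/5 = 52 and the supply price is (166 + 80)/6 = 41.
Deadweight loss = ½ · (52 - 41) · (110 - 80) = ½ · 11 · 30 = 165.

165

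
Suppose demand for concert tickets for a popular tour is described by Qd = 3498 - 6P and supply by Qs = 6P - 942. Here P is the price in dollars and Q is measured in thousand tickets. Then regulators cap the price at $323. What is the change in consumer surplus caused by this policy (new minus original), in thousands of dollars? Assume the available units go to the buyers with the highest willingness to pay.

40185

Without the control the market clears where 3498 - 6P = 6P - 942, i.e. P* = 370 and Q* = 1278.
Because the ceiling (323) lies below the market-clearing price, it is binding.
At P = 323: Qd = 3498 - 6·323 = 1560 and Qs = 6·323 - 942 = 996.
Consumer surplus without the control is ½ · (583 - 370) · 1278 = 136107.
With the ceiling, 996 units are sold at 323 (assume they go to the highest-value buyers). The demand price at Q = 996 is 417, so CS = ½ · [(583 - 323) + (417 - 323)] · 996 = 176292.
Change in consumer surplus = 176292 - 136107 = 40185.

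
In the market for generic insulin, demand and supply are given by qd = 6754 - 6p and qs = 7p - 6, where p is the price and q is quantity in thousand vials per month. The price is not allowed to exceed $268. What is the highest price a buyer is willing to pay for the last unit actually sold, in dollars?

814

Setting quantity demanded equal to quantity supplied, 6754 - 6p = 7p - 6, gives p* = 520 and q* = 3634.
Because the ceiling (268) lies below the market-clearing price, it is binding.
At p = 268: qd = 6754 - 6·268 = 5146 and qs = 7·268 - 6 = 1870.
Only 1870 units reach the market. On the demand curve, the marginal buyer's willingness to pay at q = 1870 is (6754 - 1870)/6 = 814.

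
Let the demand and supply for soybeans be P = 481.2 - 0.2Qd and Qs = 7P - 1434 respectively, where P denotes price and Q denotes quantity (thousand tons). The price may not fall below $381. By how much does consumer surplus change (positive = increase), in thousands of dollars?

-39863.5

Rearranging demand gives Qd = 2406 - 5P. Setting quantity demanded equal to quantity supplied, 2406 - 5P = 7P - 1434, gives P* = 320 and Q* = 806.
Since 381 > 320, the floor is binding.
At P = 381: Qd = 2406 - 5·381 = 501 and Qs = 7·381 - 1434 = 1233.
Consumer surplus without the control is ½ · (481.2 - 320) · 806 = 64963.6.
With the floor, consumers buy 501 units at 381, so CS = ½ · (481.2 - 381) · 501 = 25100.1.
Change in consumer surplus = 25100.1 - 64963.6 = -39863.5.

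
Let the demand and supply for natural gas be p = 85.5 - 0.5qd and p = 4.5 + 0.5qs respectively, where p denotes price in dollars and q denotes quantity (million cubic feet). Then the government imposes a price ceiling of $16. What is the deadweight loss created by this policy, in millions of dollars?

1682

Rearranging demand gives qd = 171 - 2p; rearranging supply gives qs = 2p - 9. In a free market, 171 - 2p = 2p - 9 gives the equilibrium p* = 45, q* = 81.
The ceiling of 16 is below the equilibrium price 45, so it binds.
At p = 16: qd = 171 - 2·16 = 139 and qs = 2·16 - 9 = 23.
Quantity traded falls to 23. At q = 23 the demand price is (171 - 23)/2 = 74 and the supply price is (9 + 23)/2 = 16.
Deadweight loss = ½ · (74 - 16) · (81 - 23) = ½ · 58 · 58 = 1682.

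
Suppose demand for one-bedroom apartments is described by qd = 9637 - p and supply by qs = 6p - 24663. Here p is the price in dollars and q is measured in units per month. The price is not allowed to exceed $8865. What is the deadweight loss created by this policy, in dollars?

Setting quantity demanded equal to quantity supplied, 9637 - p = 6p - 24663, gives p* = 4900 and q* = 4737.
Since 8865 is above p* = 4900, the ceiling does not bind and the free-market outcome prevails.
Since the control does not bind, no trades are prevented and deadweight loss is zero.

0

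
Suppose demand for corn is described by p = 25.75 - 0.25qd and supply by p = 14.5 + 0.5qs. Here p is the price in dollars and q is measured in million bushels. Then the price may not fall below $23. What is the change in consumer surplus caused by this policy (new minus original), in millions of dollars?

-13

Rearranging demand gives qd = 103 - 4p; rearranging supply gives qs = 2p - 29. Equilibrium: 103 - 4p = 2p - 29, so 132 = 6p and p* = 22, q* = 15.
Since 23 > 22, the floor is binding.
At p = 23: qd = 103 - 4·23 = 11 and qs = 2·23 - 29 = 17.
Consumer surplus without the control is ½ · (25.75 - 22) · 15 = 28.125.
With the floor, consumers buy 11 units at 23, so CS = ½ · (25.75 - 23) · 11 = 15.125.
Change in consumer surplus = 15.125 - 28.125 = -13.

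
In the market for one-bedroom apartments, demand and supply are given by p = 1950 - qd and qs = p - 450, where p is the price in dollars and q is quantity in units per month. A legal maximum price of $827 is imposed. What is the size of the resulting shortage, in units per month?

746

Rearranging demand gives qd = 1950 - p. Setting quantity demanded equal to quantity supplied, 1950 - p = p - 450, gives p* = 1200 and q* = 750.
The ceiling of 827 is below the equilibrium price 1200, so it binds.
At p = 827: qd = 1950 - 827 = 1123 and qs = 827 - 450 = 377.
Shortage = qd - qs = 1123 - 377 = 746.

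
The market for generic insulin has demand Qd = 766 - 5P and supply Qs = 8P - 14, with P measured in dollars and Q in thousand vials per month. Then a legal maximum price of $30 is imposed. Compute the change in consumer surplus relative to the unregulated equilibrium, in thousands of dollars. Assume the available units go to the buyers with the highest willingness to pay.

Without the control the market clears where 766 - 5P = 8P - 14, i.e. P* = 60 and Q* = 466.
Since 30 < 60, the ceiling is binding.
At P = 30: Qd = 766 - 5·30 = 616 and Qs = 8·30 - 14 = 226.
Consumer surplus without the control is ½ · (153.2 - 60) · 466 = 21715.6.
With the ceiling, 226 units are sold at 30 (assume they go to the highest-value buyers). The demand price at Q = 226 is 108, so CS = ½ · [(153.2 - 30) + (108 - 30)] · 226 = 22735.6.
Change in consumer surplus = 22735.6 - 21715.6 = 1020.

1020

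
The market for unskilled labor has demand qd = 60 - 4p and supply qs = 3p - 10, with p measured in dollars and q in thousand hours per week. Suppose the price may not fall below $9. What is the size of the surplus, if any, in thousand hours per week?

In a free market, 60 - 4p = 3p - 10 gives the equilibrium p* = 10, q* = 20.
Since 9 is below p* = 10, the floor does not bind and the free-market outcome prevails.
Since the control does not bind, there is no surplus.

0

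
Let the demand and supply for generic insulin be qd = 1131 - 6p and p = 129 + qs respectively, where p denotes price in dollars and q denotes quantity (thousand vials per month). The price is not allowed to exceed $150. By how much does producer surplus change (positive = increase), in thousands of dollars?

Rearranging supply gives qs = p - 129. Equilibrium: 1131 - 6p = p - 129, so 1260 = 7p and p* = 180, q* = 51.
Since 150 < 180, the ceiling is binding.
At p = 150: qd = 1131 - 6·150 = 231 and qs = 150 - 129 = 21.
Producer surplus without the control is ½ · (180 - 129) · 51 = 1300.5.
With the ceiling, producers sell 21 units at 150, so PS = ½ · (150 - 129) · 21 = 220.5.
Change in producer surplus = 220.5 - 1300.5 = -1080.

-1080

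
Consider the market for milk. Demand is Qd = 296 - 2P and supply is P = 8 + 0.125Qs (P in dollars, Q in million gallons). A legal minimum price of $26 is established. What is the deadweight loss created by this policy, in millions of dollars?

0

Rearranging supply gives Qs = 8P - 64. In a free market, 296 - 2P = 8P - 64 gives the equilibrium P* = 36, Q* = 224.
Since 26 is below P* = 36, the floor does not bind and the free-market outcome prevails.
Since the control does not bind, no trades are prevented and deadweight loss is zero.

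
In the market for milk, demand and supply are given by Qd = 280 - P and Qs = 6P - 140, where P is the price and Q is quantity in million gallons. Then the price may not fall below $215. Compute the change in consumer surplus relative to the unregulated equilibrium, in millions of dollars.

-22087.5

Without the control the market clears where 280 - P = 6P - 140, i.e. P* = 60 and Q* = 220.
The floor of 215 is above the equilibrium price 60, so it binds.
At P = 215: Qd = 280 - 215 = 65 and Qs = 6·215 - 140 = 1150.
Consumer surplus without the control is ½ · (280 - 60) · 220 = 24200.
With the floor, consumers buy 65 units at 215, so CS = ½ · (280 - 215) · 65 = 2112.5.
Change in consumer surplus = 2112.5 - 24200 = -22087.5.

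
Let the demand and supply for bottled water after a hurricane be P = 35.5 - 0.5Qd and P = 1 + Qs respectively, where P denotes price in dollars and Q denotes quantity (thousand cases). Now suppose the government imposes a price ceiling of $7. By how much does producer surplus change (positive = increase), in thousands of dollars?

Rearranging demand gives Qd = 71 - 2P; rearranging supply gives Qs = P - 1. Without the control the market clears where 71 - 2P = P - 1, i.e. P* = 24 and Q* = 23.
The ceiling of 7 is below the equilibrium price 24, so it binds.
At P = 7: Qd = 71 - 2·7 = 57 and Qs = 7 - 1 = 6.
Producer surplus without the control is ½ · (24 - 1) · 23 = 264.5.
With the ceiling, producers sell 6 units at 7, so PS = ½ · (7 - 1) · 6 = 18.
Change in producer surplus = 18 - 264.5 = -246.5.

-246.5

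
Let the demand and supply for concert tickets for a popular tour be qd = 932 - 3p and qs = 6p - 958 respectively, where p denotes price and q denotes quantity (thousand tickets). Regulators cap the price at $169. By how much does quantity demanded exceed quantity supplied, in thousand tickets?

369

Equilibrium: 932 - 3p = 6p - 958, so 1890 = 9p and p* = 210, q* = 302.
The ceiling of 169 is below the equilibrium price 210, so it binds.
At p = 169: qd = 932 - 3·169 = 425 and qs = 6·169 - 958 = 56.
Shortage = qd - qs = 425 - 56 = 369.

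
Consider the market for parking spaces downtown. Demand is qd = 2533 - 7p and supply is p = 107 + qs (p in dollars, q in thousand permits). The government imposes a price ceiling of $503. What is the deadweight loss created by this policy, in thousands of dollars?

Rearranging supply gives qs = p - 107. In a free market, 2533 - 7p = p - 107 gives the equilibrium p* = 330, q* = 223.
The ceiling of 503 is above the equilibrium price 330, so it is not binding; the market clears at p* = 330, q* = 223.
Since the control does not bind, no trades are prevented and deadweight loss is zero.

0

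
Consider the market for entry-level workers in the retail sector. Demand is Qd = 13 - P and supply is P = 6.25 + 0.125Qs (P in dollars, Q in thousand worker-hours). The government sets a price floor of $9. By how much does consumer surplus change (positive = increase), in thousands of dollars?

Rearranging supply gives Qs = 8P - 50. In a free market, 13 - P = 8P - 50 gives the equilibrium P* = 7, Q* = 6.
Since 9 > 7, the floor is binding.
At P = 9: Qd = 13 - 9 = 4 and Qs = 8·9 - 50 = 22.
Consumer surplus without the control is ½ · (13 - 7) · 6 = 18.
With the floor, consumers buy 4 units at 9, so CS = ½ · (13 - 9) · 4 = 8.
Change in consumer surplus = 8 - 18 = -10.

-10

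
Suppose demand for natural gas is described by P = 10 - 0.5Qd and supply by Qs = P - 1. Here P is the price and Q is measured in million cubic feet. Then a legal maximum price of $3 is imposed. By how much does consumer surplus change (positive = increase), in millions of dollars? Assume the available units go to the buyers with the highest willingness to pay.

Rearranging demand gives Qd = 20 - 2P. In a free market, 20 - 2P = P - 1 gives the equilibrium P* = 7, Q* = 6.
The ceiling of 3 is below the equilibrium price 7, so it binds.
At P = 3: Qd = 20 - 2·3 = 14 and Qs = 3 - 1 = 2.
Consumer surplus without the control is ½ · (10 - 7) · 6 = 9.
With the ceiling, 2 units are sold at 3 (assume they go to the highest-value buyers). The demand price at Q = 2 is 9, so CS = ½ · [(10 - 3) + (9 - 3)] · 2 = 13.
Change in consumer surplus = 13 - 9 = 4.

4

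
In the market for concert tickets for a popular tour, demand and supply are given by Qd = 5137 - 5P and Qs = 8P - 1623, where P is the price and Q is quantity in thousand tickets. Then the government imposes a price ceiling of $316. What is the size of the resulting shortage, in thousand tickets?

2652

Without the control the market clears where 5137 - 5P = 8P - 1623, i.e. P* = 520 and Q* = 2537.
The ceiling of 316 is below the equilibrium price 520, so it binds.
At P = 316: Qd = 5137 - 5·316 = 3557 and Qs = 8·316 - 1623 = 905.
Shortage = Qd - Qs = 3557 - 905 = 2652.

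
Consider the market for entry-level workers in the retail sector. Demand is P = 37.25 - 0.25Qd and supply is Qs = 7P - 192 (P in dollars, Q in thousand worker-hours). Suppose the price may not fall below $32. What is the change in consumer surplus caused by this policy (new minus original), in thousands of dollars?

-23

Rearranging demand gives Qd = 149 - 4P. Setting quantity demanded equal to quantity supplied, 149 - 4P = 7P - 192, gives P* = 31 and Q* = 25.
Since 32 > 31, the floor is binding.
At P = 32: Qd = 149 - 4·32 = 21 and Qs = 7·32 - 192 = 32.
Consumer surplus without the control is ½ · (37.25 - 31) · 25 = 78.125.
With the floor, consumers buy 21 units at 32, so CS = ½ · (37.25 - 32) · 21 = 55.125.
Change in consumer surplus = 55.125 - 78.125 = -23.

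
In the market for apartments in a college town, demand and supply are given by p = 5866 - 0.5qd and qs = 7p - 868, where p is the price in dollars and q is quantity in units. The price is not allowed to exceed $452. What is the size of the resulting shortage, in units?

Rearranging demand gives qd = 11732 - 2p. Without the control the market clears where 11732 - 2p = 7p - 868, i.e. p* = 1400 and q* = 8932.
Because the ceiling (452) lies below the market-clearing price, it is binding.
At p = 452: qd = 11732 - 2·452 = 10828 and qs = 7·452 - 868 = 2296.
Shortage = qd - qs = 10828 - 2296 = 8532.

8532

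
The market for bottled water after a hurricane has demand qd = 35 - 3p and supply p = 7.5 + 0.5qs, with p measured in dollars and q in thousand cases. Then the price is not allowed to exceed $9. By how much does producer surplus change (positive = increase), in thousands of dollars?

-4

Rearranging supply gives qs = 2p - 15. Setting quantity demanded equal to quantity supplied, 35 - 3p = 2p - 15, gives p* = 10 and q* = 5.
Because the ceiling (9) lies below the market-clearing price, it is binding.
At p = 9: qd = 35 - 3·9 = 8 and qs = 2·9 - 15 = 3.
Producer surplus without the control is ½ · (10 - 7.5) · 5 = 6.25.
With the ceiling, producers sell 3 units at 9, so PS = ½ · (9 - 7.5) · 3 = 2.25.
Change in producer surplus = 2.25 - 6.25 = -4.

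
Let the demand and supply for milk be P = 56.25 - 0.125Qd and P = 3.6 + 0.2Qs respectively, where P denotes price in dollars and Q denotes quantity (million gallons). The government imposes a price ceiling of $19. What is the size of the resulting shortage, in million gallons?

Rearranging demand gives Qd = 450 - 8P; rearranging supply gives Qs = 5P - 18. In a free market, 450 - 8P = 5P - 18 gives the equilibrium P* = 36, Q* = 162.
Since 19 < 36, the ceiling is binding.
At P = 19: Qd = 450 - 8·19 = 298 and Qs = 5·19 - 18 = 77.
Shortage = Qd - Qs = 298 - 77 = 221.

221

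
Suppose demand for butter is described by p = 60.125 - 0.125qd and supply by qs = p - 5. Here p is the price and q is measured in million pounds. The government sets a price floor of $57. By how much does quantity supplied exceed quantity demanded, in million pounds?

27

Rearranging demand gives qd = 481 - 8p. Without the control the market clears where 481 - 8p = p - 5, i.e. p* = 54 and q* = 49.
Since 57 > 54, the floor is binding.
At p = 57: qd = 481 - 8·57 = 25 and qs = 57 - 5 = 52.
Surplus = qs - qd = 52 - 25 = 27.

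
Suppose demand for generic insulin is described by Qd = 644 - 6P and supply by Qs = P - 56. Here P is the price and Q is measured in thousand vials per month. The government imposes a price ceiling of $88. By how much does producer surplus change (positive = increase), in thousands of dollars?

Without the control the market clears where 644 - 6P = P - 56, i.e. P* = 100 and Q* = 44.
The ceiling of 88 is below the equilibrium price 100, so it binds.
At P = 88: Qd = 644 - 6·88 = 116 and Qs = 88 - 56 = 32.
Producer surplus without the control is ½ · (100 - 56) · 44 = 968.
With the ceiling, producers sell 32 units at 88, so PS = ½ · (88 - 56) · 32 = 512.
Change in producer surplus = 512 - 968 = -456.

-456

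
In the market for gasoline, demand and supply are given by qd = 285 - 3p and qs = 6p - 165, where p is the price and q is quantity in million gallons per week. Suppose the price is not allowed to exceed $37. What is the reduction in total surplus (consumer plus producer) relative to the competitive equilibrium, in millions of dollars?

Setting quantity demanded equal to quantity supplied, 285 - 3p = 6p - 165, gives p* = 50 and q* = 135.
Because the ceiling (37) lies below the market-clearing price, it is binding.
At p = 37: qd = 285 - 3·37 = 174 and qs = 6·37 - 165 = 57.
Quantity traded falls to 57. At q = 57 the demand price is (285 - 57)/3 = 76 and the supply price is (165 + 57)/6 = 37.
Deadweight loss = ½ · (76 - 37) · (135 - 57) = ½ · 39 · 78 = 1521.

1521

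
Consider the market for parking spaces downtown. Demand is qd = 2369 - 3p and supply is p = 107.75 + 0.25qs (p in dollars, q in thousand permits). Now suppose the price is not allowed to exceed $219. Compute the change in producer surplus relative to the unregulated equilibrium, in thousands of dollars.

Rearranging supply gives qs = 4p - 431. Setting quantity demanded equal to quantity supplied, 2369 - 3p = 4p - 431, gives p* = 400 and q* = 1169.
Because the ceiling (219) lies below the market-clearing price, it is binding.
At p = 219: qd = 2369 - 3·219 = 1712 and qs = 4·219 - 431 = 445.
Producer surplus without the control is ½ · (400 - 107.75) · 1169 = 170820.125.
With the ceiling, producers sell 445 units at 219, so PS = ½ · (219 - 107.75) · 445 = 24753.125.
Change in producer surplus = 24753.125 - 170820.125 = -146067.

-146067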